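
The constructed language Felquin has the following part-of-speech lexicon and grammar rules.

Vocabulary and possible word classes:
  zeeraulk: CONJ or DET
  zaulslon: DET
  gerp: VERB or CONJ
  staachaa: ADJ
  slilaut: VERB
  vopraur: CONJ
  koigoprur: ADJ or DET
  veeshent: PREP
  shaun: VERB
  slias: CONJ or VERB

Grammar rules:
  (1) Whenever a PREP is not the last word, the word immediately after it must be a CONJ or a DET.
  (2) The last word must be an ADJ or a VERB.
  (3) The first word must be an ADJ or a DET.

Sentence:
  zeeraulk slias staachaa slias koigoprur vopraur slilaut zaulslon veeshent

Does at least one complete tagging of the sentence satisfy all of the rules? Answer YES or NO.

Candidates per position — 1:zeeraulk {CONJ,DET}; 2:slias {CONJ,VERB}; 3:staachaa {ADJ}; 4:slias {CONJ,VERB}; 5:koigoprur {ADJ,DET}; 6:vopraur {CONJ}; 7:slilaut {VERB}; 8:zaulslon {DET}; 9:veeshent {PREP}.
Rule 2 cannot be satisfied by any choice of tags from the lexicon.
So there is no consistent tagging.

NO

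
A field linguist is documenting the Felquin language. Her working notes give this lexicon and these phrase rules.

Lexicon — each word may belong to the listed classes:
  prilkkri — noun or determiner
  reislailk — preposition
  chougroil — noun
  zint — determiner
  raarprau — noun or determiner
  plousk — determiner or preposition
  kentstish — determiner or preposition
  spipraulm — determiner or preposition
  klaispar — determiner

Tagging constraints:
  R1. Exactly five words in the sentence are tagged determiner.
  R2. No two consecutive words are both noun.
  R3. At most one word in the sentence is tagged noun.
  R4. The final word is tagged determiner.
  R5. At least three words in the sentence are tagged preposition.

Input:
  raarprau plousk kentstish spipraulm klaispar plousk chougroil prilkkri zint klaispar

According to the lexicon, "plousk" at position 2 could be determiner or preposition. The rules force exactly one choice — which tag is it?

preposition

Candidates per position — 1:raarprau {noun,determiner}; 2:plousk {determiner,preposition}; 3:kentstish {determiner,preposition}; 4:spipraulm {determiner,preposition}; 5:klaispar {determiner}; 6:plousk {determiner,preposition}; 7:chougroil {noun}; 8:prilkkri {noun,determiner}; 9:zint {determiner}; 10:klaispar {determiner}.
If word 1 were noun, no tagging could satisfy rule 3; so word 1 is determiner.
If word 8 were noun, no tagging could satisfy rule 2; so word 8 is determiner.
If word 2 were determiner, no tagging could satisfy rule 1; so word 2 is preposition.
If word 3 were determiner, no tagging could satisfy rule 1; so word 3 is preposition.
If word 4 were determiner, no tagging could satisfy rule 1; so word 4 is preposition.
If word 6 were determiner, no tagging could satisfy rule 1; so word 6 is preposition.
The unique satisfying tagging is: determiner preposition preposition preposition determiner preposition noun determiner determiner determiner.
Check: rule 1 holds; rule 2 holds; rule 3 holds; rule 4 holds; rule 5 holds.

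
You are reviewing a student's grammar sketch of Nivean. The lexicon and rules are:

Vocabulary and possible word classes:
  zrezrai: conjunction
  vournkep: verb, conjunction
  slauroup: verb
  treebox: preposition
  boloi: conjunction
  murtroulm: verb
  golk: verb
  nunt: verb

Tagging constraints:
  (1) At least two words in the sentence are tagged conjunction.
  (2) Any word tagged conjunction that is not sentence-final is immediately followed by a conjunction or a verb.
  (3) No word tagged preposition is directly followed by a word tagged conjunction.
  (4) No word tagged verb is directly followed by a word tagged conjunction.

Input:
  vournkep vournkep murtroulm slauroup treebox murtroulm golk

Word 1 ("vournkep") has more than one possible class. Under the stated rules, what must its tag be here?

Candidates per position — 1:vournkep {verb,conjunction}; 2:vournkep {verb,conjunction}; 3:murtroulm {verb}; 4:slauroup {verb}; 5:treebox {preposition}; 6:murtroulm {verb}; 7:golk {verb}.
If word 1 were verb, no tagging could satisfy rule 1; so word 1 is conjunction.
If word 2 were verb, no tagging could satisfy rule 1; so word 2 is conjunction.
That leaves exactly one tagging: conjunction conjunction verb verb preposition verb verb.
Verifying each rule — rule 1 holds; rule 2 holds; rule 3 holds; rule 4 holds.

conjunction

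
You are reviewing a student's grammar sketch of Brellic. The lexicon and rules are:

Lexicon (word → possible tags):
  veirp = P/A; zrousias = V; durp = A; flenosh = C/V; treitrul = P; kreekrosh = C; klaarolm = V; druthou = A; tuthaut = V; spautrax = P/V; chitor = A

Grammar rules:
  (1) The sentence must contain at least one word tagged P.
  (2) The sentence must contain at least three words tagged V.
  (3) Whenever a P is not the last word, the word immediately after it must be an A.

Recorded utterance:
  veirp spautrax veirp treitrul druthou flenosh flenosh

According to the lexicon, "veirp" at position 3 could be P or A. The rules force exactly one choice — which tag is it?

Candidates per position — 1:veirp {P,A}; 2:spautrax {P,V}; 3:veirp {P,A}; 4:treitrul {P}; 5:druthou {A}; 6:flenosh {C,V}; 7:flenosh {C,V}.
At position 1, choosing P makes rule 3 impossible to satisfy; hence A.
At position 2, choosing P makes rule 2 impossible to satisfy; hence V.
At position 3, choosing P makes rule 3 impossible to satisfy; hence A.
At position 6, choosing C makes rule 2 impossible to satisfy; hence V.
At position 7, choosing C makes rule 2 impossible to satisfy; hence V.
The only consistent sequence is: A V A P A V V.
Rule-by-rule: rule 1 ok; rule 2 ok; rule 3 ok.

A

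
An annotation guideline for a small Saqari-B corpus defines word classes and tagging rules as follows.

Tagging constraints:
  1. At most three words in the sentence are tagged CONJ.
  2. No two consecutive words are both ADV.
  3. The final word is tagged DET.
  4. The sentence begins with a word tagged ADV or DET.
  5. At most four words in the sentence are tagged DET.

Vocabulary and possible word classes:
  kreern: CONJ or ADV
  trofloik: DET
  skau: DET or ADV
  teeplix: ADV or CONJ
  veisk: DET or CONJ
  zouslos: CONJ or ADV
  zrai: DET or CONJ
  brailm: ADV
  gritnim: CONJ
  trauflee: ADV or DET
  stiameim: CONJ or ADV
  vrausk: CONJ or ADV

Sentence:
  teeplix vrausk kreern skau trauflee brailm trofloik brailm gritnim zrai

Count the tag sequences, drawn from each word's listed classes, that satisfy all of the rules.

3

Candidates per position — 1:teeplix {ADV,CONJ}; 2:vrausk {CONJ,ADV}; 3:kreern {CONJ,ADV}; 4:skau {DET,ADV}; 5:trauflee {ADV,DET}; 6:brailm {ADV}; 7:trofloik {DET}; 8:brailm {ADV}; 9:gritnim {CONJ}; 10:zrai {DET,CONJ}.
There are 64 candidate sequences in total.
The sequences that satisfy every rule: ADV CONJ CONJ DET DET ADV DET ADV CONJ DET; ADV CONJ CONJ ADV DET ADV DET ADV CONJ DET; ADV CONJ ADV DET DET ADV DET ADV CONJ DET.
Count = 3.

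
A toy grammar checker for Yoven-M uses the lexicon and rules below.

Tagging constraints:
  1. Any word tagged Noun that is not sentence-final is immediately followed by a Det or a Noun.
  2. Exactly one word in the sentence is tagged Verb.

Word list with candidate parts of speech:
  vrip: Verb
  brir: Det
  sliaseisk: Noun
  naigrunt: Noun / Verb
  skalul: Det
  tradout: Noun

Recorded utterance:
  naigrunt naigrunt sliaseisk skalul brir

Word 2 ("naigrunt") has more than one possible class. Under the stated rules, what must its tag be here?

Noun

Candidates per position — 1:naigrunt {Noun,Verb}; 2:naigrunt {Noun,Verb}; 3:sliaseisk {Noun}; 4:skalul {Det}; 5:brir {Det}.
Position 2: the remaining choice is settled jointly with positions 1 — only Noun at position 2 is part of a tagging that satisfies every rule.
The only consistent sequence is: Verb Noun Noun Det Det.
Verifying each rule — rule 1 holds; rule 2 holds.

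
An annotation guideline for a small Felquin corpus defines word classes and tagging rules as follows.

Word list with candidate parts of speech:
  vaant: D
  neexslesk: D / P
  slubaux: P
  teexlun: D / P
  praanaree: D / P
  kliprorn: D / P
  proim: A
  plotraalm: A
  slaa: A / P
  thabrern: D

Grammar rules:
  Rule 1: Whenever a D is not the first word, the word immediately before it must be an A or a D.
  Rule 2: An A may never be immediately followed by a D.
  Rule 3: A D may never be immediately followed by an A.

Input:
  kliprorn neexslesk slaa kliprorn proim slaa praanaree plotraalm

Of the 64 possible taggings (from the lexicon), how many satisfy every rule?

10

Candidates per position — 1:kliprorn {D,P}; 2:neexslesk {D,P}; 3:slaa {A,P}; 4:kliprorn {D,P}; 5:proim {A}; 6:slaa {A,P}; 7:praanaree {D,P}; 8:plotraalm {A}.
There are 64 candidate sequences in total.
Checking each against the rules leaves 10 sequences.
Count = 10.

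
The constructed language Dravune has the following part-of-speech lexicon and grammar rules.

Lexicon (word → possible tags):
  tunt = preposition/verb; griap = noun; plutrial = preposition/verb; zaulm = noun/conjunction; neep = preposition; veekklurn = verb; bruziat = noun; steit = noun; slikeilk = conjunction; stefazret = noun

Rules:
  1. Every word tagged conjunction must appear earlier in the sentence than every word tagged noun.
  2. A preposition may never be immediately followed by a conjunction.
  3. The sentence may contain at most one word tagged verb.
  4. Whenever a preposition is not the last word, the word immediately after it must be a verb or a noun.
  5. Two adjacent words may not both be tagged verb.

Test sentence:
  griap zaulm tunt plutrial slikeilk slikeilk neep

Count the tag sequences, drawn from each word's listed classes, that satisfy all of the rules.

0

Candidates per position — 1:griap {noun}; 2:zaulm {noun,conjunction}; 3:tunt {preposition,verb}; 4:plutrial {preposition,verb}; 5:slikeilk {conjunction}; 6:slikeilk {conjunction}; 7:neep {preposition}.
There are 8 candidate sequences in total.
Rule 1 cannot be satisfied by any choice of tags from the lexicon.
So there is no consistent tagging.
Count = 0.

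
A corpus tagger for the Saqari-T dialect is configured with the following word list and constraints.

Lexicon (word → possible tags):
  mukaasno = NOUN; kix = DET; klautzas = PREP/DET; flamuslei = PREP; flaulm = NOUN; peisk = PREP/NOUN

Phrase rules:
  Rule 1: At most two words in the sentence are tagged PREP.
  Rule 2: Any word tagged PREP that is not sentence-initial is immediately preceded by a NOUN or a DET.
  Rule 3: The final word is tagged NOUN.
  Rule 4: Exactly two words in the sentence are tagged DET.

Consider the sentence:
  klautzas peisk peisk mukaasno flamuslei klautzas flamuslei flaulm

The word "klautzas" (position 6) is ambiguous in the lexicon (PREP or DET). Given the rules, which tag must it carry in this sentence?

DET

Candidates per position — 1:klautzas {PREP,DET}; 2:peisk {PREP,NOUN}; 3:peisk {PREP,NOUN}; 4:mukaasno {NOUN}; 5:flamuslei {PREP}; 6:klautzas {PREP,DET}; 7:flamuslei {PREP}; 8:flaulm {NOUN}.
Position 1: tagging it PREP would leave rule 1 unsatisfiable, so it must be DET.
Position 2: tagging it PREP would leave rule 1 unsatisfiable, so it must be NOUN.
Position 3: tagging it PREP would leave rule 1 unsatisfiable, so it must be NOUN.
Position 6: tagging it PREP would leave rule 1 unsatisfiable, so it must be DET.
So the tagging must be: DET NOUN NOUN NOUN PREP DET PREP NOUN.
Checking: rule 1 satisfied; rule 2 satisfied; rule 3 satisfied; rule 4 satisfied.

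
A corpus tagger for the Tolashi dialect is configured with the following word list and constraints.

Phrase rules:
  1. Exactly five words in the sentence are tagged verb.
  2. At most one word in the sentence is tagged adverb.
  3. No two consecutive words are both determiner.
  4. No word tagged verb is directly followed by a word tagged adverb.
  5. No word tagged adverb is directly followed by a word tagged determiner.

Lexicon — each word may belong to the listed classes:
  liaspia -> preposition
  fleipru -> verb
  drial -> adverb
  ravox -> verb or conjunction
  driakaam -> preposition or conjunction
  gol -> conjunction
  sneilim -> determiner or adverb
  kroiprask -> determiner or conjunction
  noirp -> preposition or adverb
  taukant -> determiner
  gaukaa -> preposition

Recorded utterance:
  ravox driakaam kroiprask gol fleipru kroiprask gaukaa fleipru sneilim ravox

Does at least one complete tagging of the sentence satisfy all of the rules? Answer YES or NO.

Candidates per position — 1:ravox {verb,conjunction}; 2:driakaam {preposition,conjunction}; 3:kroiprask {determiner,conjunction}; 4:gol {conjunction}; 5:fleipru {verb}; 6:kroiprask {determiner,conjunction}; 7:gaukaa {preposition}; 8:fleipru {verb}; 9:sneilim {determiner,adverb}; 10:ravox {verb,conjunction}.
Rule 1 cannot be satisfied by any choice of tags from the lexicon.
So there is no consistent tagging.

NO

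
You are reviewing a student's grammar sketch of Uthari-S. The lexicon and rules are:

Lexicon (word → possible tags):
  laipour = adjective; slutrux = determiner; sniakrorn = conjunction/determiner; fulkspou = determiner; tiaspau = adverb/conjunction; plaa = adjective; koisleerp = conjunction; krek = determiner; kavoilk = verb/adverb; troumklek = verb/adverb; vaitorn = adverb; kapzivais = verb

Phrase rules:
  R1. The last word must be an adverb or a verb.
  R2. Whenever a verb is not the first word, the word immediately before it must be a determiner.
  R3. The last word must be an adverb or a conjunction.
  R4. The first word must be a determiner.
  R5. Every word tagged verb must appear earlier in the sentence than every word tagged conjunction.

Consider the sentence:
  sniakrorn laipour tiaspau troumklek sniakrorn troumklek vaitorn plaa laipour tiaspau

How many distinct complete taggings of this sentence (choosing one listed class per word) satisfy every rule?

5

Candidates per position — 1:sniakrorn {conjunction,determiner}; 2:laipour {adjective}; 3:tiaspau {adverb,conjunction}; 4:troumklek {verb,adverb}; 5:sniakrorn {conjunction,determiner}; 6:troumklek {verb,adverb}; 7:vaitorn {adverb}; 8:plaa {adjective}; 9:laipour {adjective}; 10:tiaspau {adverb,conjunction}.
There are 64 candidate sequences in total.
The sequences that satisfy every rule: determiner adjective adverb adverb conjunction adverb adverb adjective adjective adverb; determiner adjective adverb adverb determiner verb adverb adjective adjective adverb; determiner adjective adverb adverb determiner adverb adverb adjective adjective adverb; determiner adjective conjunction adverb conjunction adverb adverb adjective adjective adverb; determiner adjective conjunction adverb determiner adverb adverb adjective adjective adverb.
Count = 5.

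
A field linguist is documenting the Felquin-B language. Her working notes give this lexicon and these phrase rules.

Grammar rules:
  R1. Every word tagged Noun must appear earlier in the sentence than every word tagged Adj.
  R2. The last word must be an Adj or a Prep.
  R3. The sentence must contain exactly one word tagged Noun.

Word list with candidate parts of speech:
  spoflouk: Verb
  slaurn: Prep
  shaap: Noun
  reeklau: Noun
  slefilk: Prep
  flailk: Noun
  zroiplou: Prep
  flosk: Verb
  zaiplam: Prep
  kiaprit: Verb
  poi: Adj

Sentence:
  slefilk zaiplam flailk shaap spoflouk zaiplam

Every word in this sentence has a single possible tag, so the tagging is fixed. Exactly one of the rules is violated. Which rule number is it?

3

Fixed tagging: Prep Prep Noun Noun Verb Prep.
Rule check: R1 holds, R2 holds, R3 violated.
Only rule 3 fails.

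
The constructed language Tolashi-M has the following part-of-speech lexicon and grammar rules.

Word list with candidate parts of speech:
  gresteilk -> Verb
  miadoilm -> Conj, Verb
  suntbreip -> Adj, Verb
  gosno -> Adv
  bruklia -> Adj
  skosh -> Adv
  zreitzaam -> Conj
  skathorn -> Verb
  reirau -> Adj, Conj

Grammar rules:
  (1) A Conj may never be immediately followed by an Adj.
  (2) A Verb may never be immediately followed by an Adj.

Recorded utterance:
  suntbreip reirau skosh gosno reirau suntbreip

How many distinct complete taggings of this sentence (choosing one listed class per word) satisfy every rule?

9

Candidates per position — 1:suntbreip {Adj,Verb}; 2:reirau {Adj,Conj}; 3:skosh {Adv}; 4:gosno {Adv}; 5:reirau {Adj,Conj}; 6:suntbreip {Adj,Verb}.
There are 16 candidate sequences in total.
Checking each against the rules leaves 9 sequences.
Count = 9.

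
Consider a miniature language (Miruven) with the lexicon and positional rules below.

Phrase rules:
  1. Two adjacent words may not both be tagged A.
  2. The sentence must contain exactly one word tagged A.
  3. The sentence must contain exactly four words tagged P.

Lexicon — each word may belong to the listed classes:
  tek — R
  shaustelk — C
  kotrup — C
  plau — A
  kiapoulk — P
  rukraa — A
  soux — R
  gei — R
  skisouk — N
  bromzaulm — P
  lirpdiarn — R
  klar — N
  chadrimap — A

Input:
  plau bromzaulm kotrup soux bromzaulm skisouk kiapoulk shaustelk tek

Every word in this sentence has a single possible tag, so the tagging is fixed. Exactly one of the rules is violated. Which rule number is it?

3

Fixed tagging: A P C R P N P C R.
Applying the rules: R1 holds, R2 holds, R3 violated.
Only rule 3 fails.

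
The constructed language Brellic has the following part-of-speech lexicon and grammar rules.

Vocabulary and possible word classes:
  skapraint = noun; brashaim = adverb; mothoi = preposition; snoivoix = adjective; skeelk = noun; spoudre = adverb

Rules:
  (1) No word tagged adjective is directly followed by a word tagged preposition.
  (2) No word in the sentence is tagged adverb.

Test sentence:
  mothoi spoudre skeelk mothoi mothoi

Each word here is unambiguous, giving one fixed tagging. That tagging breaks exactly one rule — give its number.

2

Fixed tagging: preposition adverb noun preposition preposition.
Applying the rules: R1 pass, R2 fail.
Only rule 2 fails.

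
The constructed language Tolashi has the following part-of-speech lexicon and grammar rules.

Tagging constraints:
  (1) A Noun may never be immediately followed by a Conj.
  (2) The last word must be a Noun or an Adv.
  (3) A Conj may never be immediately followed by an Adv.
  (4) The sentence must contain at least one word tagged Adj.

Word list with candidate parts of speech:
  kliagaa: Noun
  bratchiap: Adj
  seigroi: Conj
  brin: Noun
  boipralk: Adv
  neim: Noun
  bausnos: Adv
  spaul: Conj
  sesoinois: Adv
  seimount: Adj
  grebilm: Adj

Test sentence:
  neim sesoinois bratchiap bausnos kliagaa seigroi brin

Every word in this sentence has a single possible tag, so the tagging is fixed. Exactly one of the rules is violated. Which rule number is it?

1

Fixed tagging: Noun Adv Adj Adv Noun Conj Noun.
Checking each rule: R1 violated, R2 holds, R3 holds, R4 holds.
Only rule 1 fails.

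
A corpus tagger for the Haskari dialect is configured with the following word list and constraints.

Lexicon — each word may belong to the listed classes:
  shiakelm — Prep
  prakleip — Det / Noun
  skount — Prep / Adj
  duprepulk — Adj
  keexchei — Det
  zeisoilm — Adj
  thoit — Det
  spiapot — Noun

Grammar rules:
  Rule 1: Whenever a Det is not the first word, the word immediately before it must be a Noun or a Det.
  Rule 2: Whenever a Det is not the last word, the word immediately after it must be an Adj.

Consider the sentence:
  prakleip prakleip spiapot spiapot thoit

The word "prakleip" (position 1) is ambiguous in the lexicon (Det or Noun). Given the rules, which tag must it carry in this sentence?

Noun

Candidates per position — 1:prakleip {Det,Noun}; 2:prakleip {Det,Noun}; 3:spiapot {Noun}; 4:spiapot {Noun}; 5:thoit {Det}.
At position 1, choosing Det makes rule 2 impossible to satisfy; hence Noun.
At position 2, choosing Det makes rule 2 impossible to satisfy; hence Noun.
The only consistent sequence is: Noun Noun Noun Noun Det.
Verifying each rule — rule 1 satisfied; rule 2 satisfied.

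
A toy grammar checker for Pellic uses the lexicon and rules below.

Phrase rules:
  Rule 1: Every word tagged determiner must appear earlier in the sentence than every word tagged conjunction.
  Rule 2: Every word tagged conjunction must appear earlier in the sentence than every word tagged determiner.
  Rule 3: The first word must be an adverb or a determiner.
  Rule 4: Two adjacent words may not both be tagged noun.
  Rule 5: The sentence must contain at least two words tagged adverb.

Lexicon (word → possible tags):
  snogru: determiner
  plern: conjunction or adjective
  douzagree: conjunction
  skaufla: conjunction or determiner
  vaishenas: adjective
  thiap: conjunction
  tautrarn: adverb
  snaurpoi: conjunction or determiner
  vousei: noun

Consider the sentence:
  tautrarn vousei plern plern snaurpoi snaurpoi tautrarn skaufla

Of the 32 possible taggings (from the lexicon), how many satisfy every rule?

5

Candidates per position — 1:tautrarn {adverb}; 2:vousei {noun}; 3:plern {conjunction,adjective}; 4:plern {conjunction,adjective}; 5:snaurpoi {conjunction,determiner}; 6:snaurpoi {conjunction,determiner}; 7:tautrarn {adverb}; 8:skaufla {conjunction,determiner}.
There are 32 candidate sequences in total.
The sequences that satisfy every rule: adverb noun conjunction conjunction conjunction conjunction adverb conjunction; adverb noun conjunction adjective conjunction conjunction adverb conjunction; adverb noun adjective conjunction conjunction conjunction adverb conjunction; adverb noun adjective adjective conjunction conjunction adverb conjunction; adverb noun adjective adjective determiner determiner adverb determiner.
Count = 5.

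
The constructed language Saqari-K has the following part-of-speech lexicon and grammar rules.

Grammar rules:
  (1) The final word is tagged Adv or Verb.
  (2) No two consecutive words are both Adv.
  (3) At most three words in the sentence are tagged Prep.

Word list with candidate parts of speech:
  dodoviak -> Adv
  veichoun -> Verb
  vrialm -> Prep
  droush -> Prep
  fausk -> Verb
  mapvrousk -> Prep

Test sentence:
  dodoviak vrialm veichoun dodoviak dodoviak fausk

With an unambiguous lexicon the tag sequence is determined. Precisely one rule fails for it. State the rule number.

2

Fixed tagging: Adv Prep Verb Adv Adv Verb.
Rule check: R1 holds, R2 violated, R3 holds.
Only rule 2 fails.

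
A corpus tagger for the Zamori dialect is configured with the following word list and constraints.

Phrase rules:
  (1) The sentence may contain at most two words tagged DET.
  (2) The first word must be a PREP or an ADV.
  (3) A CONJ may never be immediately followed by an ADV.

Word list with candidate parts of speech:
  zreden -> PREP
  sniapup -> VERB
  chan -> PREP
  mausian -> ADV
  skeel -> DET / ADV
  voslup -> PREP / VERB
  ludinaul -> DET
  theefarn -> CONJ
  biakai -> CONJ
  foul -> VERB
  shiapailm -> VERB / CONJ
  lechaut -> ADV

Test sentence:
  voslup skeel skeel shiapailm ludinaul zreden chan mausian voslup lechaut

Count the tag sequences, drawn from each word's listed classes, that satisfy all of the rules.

12

Candidates per position — 1:voslup {PREP,VERB}; 2:skeel {DET,ADV}; 3:skeel {DET,ADV}; 4:shiapailm {VERB,CONJ}; 5:ludinaul {DET}; 6:zreden {PREP}; 7:chan {PREP}; 8:mausian {ADV}; 9:voslup {PREP,VERB}; 10:lechaut {ADV}.
There are 32 candidate sequences in total.
Checking each against the rules leaves 12 sequences.
Count = 12.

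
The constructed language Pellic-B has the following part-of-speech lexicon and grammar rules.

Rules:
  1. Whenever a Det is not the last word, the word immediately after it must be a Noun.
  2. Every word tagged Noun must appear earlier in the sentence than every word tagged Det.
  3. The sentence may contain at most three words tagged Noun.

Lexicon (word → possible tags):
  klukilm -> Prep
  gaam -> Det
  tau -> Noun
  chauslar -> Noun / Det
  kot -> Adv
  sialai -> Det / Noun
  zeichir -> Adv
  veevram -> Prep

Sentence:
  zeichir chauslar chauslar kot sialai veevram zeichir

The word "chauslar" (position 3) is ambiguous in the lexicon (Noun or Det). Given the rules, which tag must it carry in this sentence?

Noun

Candidates per position — 1:zeichir {Adv}; 2:chauslar {Noun,Det}; 3:chauslar {Noun,Det}; 4:kot {Adv}; 5:sialai {Det,Noun}; 6:veevram {Prep}; 7:zeichir {Adv}.
If word 3 were Det, no tagging could satisfy rule 1; so word 3 is Noun.
If word 5 were Det, no tagging could satisfy rule 1; so word 5 is Noun.
If word 2 were Det, no tagging could satisfy rule 2; so word 2 is Noun.
That leaves exactly one tagging: Adv Noun Noun Adv Noun Prep Adv.
Checking: rule 1 satisfied; rule 2 satisfied; rule 3 satisfied.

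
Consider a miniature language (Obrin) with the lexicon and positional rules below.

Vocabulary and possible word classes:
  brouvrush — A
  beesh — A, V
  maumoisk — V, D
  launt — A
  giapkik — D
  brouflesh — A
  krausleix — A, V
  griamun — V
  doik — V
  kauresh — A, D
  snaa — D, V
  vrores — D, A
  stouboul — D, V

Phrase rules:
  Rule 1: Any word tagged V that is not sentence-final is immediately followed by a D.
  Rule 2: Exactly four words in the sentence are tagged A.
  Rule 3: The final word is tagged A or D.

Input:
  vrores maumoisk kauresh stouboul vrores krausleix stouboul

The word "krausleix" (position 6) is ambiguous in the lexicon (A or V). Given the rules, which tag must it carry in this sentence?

A

Candidates per position — 1:vrores {D,A}; 2:maumoisk {V,D}; 3:kauresh {A,D}; 4:stouboul {D,V}; 5:vrores {D,A}; 6:krausleix {A,V}; 7:stouboul {D,V}.
Position 1: tagging it D would leave rule 2 unsatisfiable, so it must be A.
Position 3: tagging it D would leave rule 2 unsatisfiable, so it must be A.
Position 5: tagging it D would leave rule 2 unsatisfiable, so it must be A.
Position 6: tagging it V would leave rule 2 unsatisfiable, so it must be A.
Position 7: tagging it V would leave rule 3 unsatisfiable, so it must be D.
Position 2: tagging it V would leave rule 1 unsatisfiable, so it must be D.
Position 4: tagging it V would leave rule 1 unsatisfiable, so it must be D.
The unique satisfying tagging is: A D A D A A D.
Checking: rule 1 ✓; rule 2 ✓; rule 3 ✓.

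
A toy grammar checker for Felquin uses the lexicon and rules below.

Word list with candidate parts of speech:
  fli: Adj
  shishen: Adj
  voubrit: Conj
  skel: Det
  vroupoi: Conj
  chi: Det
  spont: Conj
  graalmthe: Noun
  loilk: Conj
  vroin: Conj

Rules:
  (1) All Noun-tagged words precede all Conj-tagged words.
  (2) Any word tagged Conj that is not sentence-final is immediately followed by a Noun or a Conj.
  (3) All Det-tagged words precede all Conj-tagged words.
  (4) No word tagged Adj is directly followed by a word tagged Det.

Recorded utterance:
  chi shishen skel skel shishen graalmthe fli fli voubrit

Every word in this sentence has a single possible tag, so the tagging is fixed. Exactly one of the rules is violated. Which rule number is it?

Fixed tagging: Det Adj Det Det Adj Noun Adj Adj Conj.
Applying the rules: R1 ok, R2 ok, R3 ok, R4 fails.
Only rule 4 fails.

4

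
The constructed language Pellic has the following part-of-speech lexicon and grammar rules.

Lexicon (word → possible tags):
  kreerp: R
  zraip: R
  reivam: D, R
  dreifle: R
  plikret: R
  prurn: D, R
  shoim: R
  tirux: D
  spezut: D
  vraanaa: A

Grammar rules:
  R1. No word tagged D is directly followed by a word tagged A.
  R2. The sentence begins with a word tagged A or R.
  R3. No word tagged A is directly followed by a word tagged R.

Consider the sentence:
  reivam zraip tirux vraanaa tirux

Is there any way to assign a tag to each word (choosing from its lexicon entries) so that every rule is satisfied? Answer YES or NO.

NO

Candidates per position — 1:reivam {D,R}; 2:zraip {R}; 3:tirux {D}; 4:vraanaa {A}; 5:tirux {D}.
Rule 1 cannot be satisfied by any choice of tags from the lexicon.
So there is no consistent tagging.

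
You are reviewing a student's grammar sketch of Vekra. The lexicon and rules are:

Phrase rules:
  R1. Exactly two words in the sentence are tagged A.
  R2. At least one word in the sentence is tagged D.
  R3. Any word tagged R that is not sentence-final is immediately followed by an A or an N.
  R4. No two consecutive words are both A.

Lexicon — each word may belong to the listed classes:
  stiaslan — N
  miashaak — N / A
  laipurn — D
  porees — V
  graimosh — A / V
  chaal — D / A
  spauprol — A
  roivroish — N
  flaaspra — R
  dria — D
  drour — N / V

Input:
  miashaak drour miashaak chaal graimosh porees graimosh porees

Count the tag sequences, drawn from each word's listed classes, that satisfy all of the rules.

12

Candidates per position — 1:miashaak {N,A}; 2:drour {N,V}; 3:miashaak {N,A}; 4:chaal {D,A}; 5:graimosh {A,V}; 6:porees {V}; 7:graimosh {A,V}; 8:porees {V}.
There are 64 candidate sequences in total.
Checking each against the rules leaves 12 sequences.
Count = 12.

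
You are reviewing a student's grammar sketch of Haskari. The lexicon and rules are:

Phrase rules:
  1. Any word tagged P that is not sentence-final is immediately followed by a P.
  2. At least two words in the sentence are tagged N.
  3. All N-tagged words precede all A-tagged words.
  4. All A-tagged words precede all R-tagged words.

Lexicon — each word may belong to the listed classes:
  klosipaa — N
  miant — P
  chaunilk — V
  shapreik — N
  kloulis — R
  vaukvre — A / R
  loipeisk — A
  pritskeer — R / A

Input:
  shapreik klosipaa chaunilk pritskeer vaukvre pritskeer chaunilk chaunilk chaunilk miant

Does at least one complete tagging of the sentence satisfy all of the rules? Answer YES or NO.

Candidates per position — 1:shapreik {N}; 2:klosipaa {N}; 3:chaunilk {V}; 4:pritskeer {R,A}; 5:vaukvre {A,R}; 6:pritskeer {R,A}; 7:chaunilk {V}; 8:chaunilk {V}; 9:chaunilk {V}; 10:miant {P}.
One satisfying assignment: N N V A A R V V V P.
Rule-by-rule: rule 1 ok; rule 2 ok; rule 3 ok; rule 4 ok.

YES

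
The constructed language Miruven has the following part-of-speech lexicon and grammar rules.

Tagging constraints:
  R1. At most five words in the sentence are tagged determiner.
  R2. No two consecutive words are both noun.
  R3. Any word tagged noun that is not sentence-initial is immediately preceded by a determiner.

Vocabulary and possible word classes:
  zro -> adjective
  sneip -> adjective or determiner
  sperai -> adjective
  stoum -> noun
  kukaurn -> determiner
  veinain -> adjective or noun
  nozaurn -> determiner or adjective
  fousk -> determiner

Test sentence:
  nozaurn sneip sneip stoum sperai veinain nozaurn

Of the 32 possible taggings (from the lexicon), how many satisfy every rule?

8

Candidates per position — 1:nozaurn {determiner,adjective}; 2:sneip {adjective,determiner}; 3:sneip {adjective,determiner}; 4:stoum {noun}; 5:sperai {adjective}; 6:veinain {adjective,noun}; 7:nozaurn {determiner,adjective}.
There are 32 candidate sequences in total.
Checking each against the rules leaves 8 sequences.
Count = 8.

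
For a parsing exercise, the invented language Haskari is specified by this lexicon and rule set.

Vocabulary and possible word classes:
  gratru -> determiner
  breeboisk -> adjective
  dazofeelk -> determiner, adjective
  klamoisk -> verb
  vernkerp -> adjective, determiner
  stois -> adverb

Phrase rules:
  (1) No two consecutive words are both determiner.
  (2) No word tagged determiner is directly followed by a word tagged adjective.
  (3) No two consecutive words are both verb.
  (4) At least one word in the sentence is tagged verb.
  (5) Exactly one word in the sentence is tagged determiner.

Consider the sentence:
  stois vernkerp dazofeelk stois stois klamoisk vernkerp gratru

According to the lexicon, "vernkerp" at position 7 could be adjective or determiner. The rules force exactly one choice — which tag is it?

adjective

Candidates per position — 1:stois {adverb}; 2:vernkerp {adjective,determiner}; 3:dazofeelk {determiner,adjective}; 4:stois {adverb}; 5:stois {adverb}; 6:klamoisk {verb}; 7:vernkerp {adjective,determiner}; 8:gratru {determiner}.
If word 2 were determiner, no tagging could satisfy rule 5; so word 2 is adjective.
If word 3 were determiner, no tagging could satisfy rule 5; so word 3 is adjective.
If word 7 were determiner, no tagging could satisfy rule 1; so word 7 is adjective.
So the tagging must be: adverb adjective adjective adverb adverb verb adjective determiner.
Verifying each rule — rule 1 satisfied; rule 2 satisfied; rule 3 satisfied; rule 4 satisfied; rule 5 satisfied.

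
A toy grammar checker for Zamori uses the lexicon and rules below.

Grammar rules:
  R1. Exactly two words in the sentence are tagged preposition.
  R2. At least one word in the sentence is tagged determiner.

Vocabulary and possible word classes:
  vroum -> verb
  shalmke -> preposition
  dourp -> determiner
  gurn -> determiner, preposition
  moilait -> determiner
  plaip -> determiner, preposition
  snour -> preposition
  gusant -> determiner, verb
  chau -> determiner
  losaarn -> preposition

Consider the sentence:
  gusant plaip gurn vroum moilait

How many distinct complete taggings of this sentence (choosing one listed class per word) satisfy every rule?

2

Candidates per position — 1:gusant {determiner,verb}; 2:plaip {determiner,preposition}; 3:gurn {determiner,preposition}; 4:vroum {verb}; 5:moilait {determiner}.
There are 8 candidate sequences in total.
The sequences that satisfy every rule: determiner preposition preposition verb determiner; verb preposition preposition verb determiner.
Count = 2.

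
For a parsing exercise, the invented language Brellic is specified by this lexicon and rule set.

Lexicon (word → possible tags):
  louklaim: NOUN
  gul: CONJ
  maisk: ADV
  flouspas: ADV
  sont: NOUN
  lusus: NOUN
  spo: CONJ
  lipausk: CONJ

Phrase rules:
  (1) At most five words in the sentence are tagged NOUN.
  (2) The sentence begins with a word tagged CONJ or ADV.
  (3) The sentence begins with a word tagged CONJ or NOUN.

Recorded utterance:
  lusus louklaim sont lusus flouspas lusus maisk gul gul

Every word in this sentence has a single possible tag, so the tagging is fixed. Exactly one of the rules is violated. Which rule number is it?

2

Fixed tagging: NOUN NOUN NOUN NOUN ADV NOUN ADV CONJ CONJ.
Checking each rule: R1 ok, R2 fails, R3 ok.
Only rule 2 fails.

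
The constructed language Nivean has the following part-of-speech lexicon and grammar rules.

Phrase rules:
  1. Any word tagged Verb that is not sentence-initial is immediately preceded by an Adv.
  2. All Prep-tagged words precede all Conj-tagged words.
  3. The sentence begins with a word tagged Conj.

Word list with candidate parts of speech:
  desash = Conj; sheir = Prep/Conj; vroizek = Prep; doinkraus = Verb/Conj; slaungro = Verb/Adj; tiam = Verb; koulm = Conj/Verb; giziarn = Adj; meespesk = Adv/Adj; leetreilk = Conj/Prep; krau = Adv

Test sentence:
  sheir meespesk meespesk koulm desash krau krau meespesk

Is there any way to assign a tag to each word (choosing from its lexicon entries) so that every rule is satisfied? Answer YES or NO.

YES

Candidates per position — 1:sheir {Prep,Conj}; 2:meespesk {Adv,Adj}; 3:meespesk {Adv,Adj}; 4:koulm {Conj,Verb}; 5:desash {Conj}; 6:krau {Adv}; 7:krau {Adv}; 8:meespesk {Adv,Adj}.
One satisfying assignment: Conj Adv Adv Verb Conj Adv Adv Adj.
Rule-by-rule: rule 1 holds; rule 2 holds; rule 3 holds.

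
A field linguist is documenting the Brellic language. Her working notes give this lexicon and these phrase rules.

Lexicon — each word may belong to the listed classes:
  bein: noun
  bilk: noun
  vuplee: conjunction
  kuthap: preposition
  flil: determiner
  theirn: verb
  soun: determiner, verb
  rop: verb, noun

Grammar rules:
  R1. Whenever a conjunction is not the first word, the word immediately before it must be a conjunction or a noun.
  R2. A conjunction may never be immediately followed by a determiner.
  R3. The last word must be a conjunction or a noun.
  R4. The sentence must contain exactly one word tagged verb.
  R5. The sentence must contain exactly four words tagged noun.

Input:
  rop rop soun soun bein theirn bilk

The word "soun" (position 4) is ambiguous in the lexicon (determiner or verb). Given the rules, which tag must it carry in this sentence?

determiner

Candidates per position — 1:rop {verb,noun}; 2:rop {verb,noun}; 3:soun {determiner,verb}; 4:soun {determiner,verb}; 5:bein {noun}; 6:theirn {verb}; 7:bilk {noun}.
If word 1 were verb, no tagging could satisfy rule 4; so word 1 is noun.
If word 2 were verb, no tagging could satisfy rule 4; so word 2 is noun.
If word 3 were verb, no tagging could satisfy rule 4; so word 3 is determiner.
If word 4 were verb, no tagging could satisfy rule 4; so word 4 is determiner.
The only consistent sequence is: noun noun determiner determiner noun verb noun.
Checking: rule 1 ✓; rule 2 ✓; rule 3 ✓; rule 4 ✓; rule 5 ✓.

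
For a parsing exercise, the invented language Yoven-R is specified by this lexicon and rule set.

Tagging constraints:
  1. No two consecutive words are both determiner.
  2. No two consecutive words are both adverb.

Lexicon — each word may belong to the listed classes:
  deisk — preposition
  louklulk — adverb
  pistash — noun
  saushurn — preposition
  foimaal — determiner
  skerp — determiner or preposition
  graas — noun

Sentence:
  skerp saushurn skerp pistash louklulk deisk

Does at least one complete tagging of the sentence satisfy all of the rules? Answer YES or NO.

Candidates per position — 1:skerp {determiner,preposition}; 2:saushurn {preposition}; 3:skerp {determiner,preposition}; 4:pistash {noun}; 5:louklulk {adverb}; 6:deisk {preposition}.
One satisfying assignment: preposition preposition preposition noun adverb preposition.
Checking: rule 1 ✓; rule 2 ✓.

YES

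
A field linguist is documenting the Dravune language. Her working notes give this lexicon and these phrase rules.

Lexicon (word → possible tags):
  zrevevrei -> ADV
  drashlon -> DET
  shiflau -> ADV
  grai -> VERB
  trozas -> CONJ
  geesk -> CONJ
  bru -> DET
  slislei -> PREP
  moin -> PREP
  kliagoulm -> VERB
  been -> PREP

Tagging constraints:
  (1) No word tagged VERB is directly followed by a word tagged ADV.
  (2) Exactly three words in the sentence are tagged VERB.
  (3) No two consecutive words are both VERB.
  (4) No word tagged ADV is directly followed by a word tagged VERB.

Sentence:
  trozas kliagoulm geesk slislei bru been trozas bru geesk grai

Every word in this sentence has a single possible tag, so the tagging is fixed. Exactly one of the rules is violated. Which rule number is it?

Fixed tagging: CONJ VERB CONJ PREP DET PREP CONJ DET CONJ VERB.
Applying the rules: R1 pass, R2 fail, R3 pass, R4 pass.
Only rule 2 fails.

2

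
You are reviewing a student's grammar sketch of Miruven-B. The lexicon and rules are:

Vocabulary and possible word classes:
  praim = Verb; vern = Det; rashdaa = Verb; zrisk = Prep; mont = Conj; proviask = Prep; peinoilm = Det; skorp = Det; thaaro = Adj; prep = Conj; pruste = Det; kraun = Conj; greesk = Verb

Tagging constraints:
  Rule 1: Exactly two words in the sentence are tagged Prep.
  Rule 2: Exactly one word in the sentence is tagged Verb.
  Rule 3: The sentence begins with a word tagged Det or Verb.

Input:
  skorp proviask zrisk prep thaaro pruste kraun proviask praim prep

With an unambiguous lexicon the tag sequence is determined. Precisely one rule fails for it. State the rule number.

1

Fixed tagging: Det Prep Prep Conj Adj Det Conj Prep Verb Conj.
Applying the rules: R1 violated, R2 holds, R3 holds.
Only rule 1 fails.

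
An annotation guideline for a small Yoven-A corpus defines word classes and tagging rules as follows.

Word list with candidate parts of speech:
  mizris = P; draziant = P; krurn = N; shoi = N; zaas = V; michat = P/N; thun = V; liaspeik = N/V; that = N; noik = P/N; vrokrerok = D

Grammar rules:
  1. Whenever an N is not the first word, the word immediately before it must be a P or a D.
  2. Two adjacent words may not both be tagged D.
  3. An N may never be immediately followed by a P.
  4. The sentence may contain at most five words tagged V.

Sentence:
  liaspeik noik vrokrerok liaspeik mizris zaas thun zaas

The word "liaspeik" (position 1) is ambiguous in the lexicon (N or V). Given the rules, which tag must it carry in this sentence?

Candidates per position — 1:liaspeik {N,V}; 2:noik {P,N}; 3:vrokrerok {D}; 4:liaspeik {N,V}; 5:mizris {P}; 6:zaas {V}; 7:thun {V}; 8:zaas {V}.
Position 2: tagging it N would leave rule 1 unsatisfiable, so it must be P.
Position 4: tagging it N would leave rule 3 unsatisfiable, so it must be V.
Position 1: tagging it N would leave rule 3 unsatisfiable, so it must be V.
So the tagging must be: V P D V P V V V.
Check: rule 1 ✓; rule 2 ✓; rule 3 ✓; rule 4 ✓.

V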